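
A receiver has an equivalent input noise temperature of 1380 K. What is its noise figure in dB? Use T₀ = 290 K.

7.60 dB

F = 1 + T_e/T₀ = 1 + 1380/290 = 5.75862
NF = 10 log₁₀(5.75862) = 7.60 dB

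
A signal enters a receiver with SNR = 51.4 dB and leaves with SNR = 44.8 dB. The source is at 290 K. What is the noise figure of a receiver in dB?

6.6 dB

NF (dB) = SNR_in(dB) − SNR_out(dB) when the source is at T₀
NF = 51.4 − 44.8 = 6.6 dB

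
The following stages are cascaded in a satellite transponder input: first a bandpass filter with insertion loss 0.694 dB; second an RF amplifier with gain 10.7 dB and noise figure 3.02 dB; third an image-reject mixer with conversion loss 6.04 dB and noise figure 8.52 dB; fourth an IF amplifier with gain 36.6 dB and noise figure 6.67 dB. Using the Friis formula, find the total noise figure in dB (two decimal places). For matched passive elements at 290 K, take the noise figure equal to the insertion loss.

6.46 dB

Convert to linear (a loss of L dB is a gain of −L dB): F_i = 10^(NF_i/10), G_i = 10^(G_i,dB/10)
  Stage 1: F_1 = 10^(0.694/10) = 1.173, G_1 = 10^(−0.694/10) = 0.8523
  Stage 2: F_2 = 10^(3.02/10) = 2.004, G_2 = 10^(10.7/10) = 11.75
  Stage 3: F_3 = 10^(8.52/10) = 7.112, G_3 = 10^(−6.04/10) = 0.2489
  Stage 4: F_4 = 10^(6.67/10) = 4.645, G_4 = 10^(36.6/10) = 4571
Friis cascade:
  F = 1.173 + (2.004 − 1)/0.8523 + (7.112 − 1)/10.01 + (4.645 − 1)/2.492 = 4.425
NF = 10 log₁₀(4.425) = 6.46 dB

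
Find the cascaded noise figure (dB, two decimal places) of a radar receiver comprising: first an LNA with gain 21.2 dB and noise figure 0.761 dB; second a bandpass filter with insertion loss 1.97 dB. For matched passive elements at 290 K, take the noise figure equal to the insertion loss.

0.78 dB

Convert to linear (a loss of L dB is a gain of −L dB): F_i = 10^(NF_i/10), G_i = 10^(G_i,dB/10)
  Stage 1: F_1 = 10^(0.761/10) = 1.192, G_1 = 10^(21.2/10) = 131.8
  Stage 2: F_2 = 10^(1.97/10) = 1.574, G_2 = 10^(−1.97/10) = 0.6353
Friis cascade:
  F = 1.192 + (1.574 − 1)/131.8 = 1.196
NF = 10 log₁₀(1.196) = 0.78 dB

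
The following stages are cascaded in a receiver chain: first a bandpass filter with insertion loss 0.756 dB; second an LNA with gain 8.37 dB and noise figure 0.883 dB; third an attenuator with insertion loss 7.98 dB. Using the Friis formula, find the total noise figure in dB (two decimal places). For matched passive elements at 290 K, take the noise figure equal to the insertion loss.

3.75 dB

Convert to linear (a loss of L dB is a gain of −L dB): F_i = 10^(NF_i/10), G_i = 10^(G_i,dB/10)
  Stage 1: F_1 = 10^(0.756/10) = 1.190, G_1 = 10^(−0.756/10) = 0.8402
  Stage 2: F_2 = 10^(0.883/10) = 1.225, G_2 = 10^(8.37/10) = 6.871
  Stage 3: F_3 = 10^(7.98/10) = 6.281, G_3 = 10^(−7.98/10) = 0.1592
Friis cascade:
  F = 1.190 + (1.225 − 1)/0.8402 + (6.281 − 1)/5.773 = 2.373
NF = 10 log₁₀(2.373) = 3.75 dB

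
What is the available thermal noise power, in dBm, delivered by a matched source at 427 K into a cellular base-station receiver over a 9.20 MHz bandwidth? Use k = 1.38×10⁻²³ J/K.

−102.7 dBm

P_n = kTB = 1.38×10⁻²³ × 427 × 9.20×10⁶ = 5.42×10⁻¹⁴ W
In dBm: 10 log₁₀(5.42×10⁻¹⁴ / 10⁻³) = −102.7 dBm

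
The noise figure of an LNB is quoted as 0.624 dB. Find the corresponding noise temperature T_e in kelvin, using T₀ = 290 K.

F = 10^(0.624/10) = 1.15452
T_e = (F − 1)·T₀ = (1.15452 − 1) × 290 = 44.8 K

44.8 K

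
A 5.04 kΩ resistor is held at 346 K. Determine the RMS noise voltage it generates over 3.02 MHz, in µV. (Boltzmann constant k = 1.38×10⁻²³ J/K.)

17.1 µV

V_n = √(4kTRB)
4kTRB = 4 × 1.38×10⁻²³ × 346 × 5.04×10³ × 3.02×10⁶ = 2.91×10⁻¹⁰ V²
V_n = √(2.91×10⁻¹⁰) = 1.71×10⁻⁵ V = 17.1 µV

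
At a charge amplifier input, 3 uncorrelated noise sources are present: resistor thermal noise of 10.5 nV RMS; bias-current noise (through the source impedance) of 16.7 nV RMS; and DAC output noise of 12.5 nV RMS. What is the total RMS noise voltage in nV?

Uncorrelated sources add in power (mean-square): V_tot = √(ΣV_i²)
V_tot = √[(1.05×10⁻⁸)² + (1.67×10⁻⁸)² + (1.25×10⁻⁸)²] = 2.34×10⁻⁸ V = 23.4 nV

23.4 nV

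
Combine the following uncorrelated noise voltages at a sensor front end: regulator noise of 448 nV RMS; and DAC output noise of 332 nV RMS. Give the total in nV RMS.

Uncorrelated sources add in power (mean-square): V_tot = √(ΣV_i²)
V_tot = √[(4.48×10⁻⁷)² + (3.32×10⁻⁷)²] = 5.58×10⁻⁷ V = 558 nV

558 nV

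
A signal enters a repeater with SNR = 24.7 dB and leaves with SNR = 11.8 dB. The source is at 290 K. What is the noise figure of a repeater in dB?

NF (dB) = SNR_in(dB) − SNR_out(dB) when the source is at T₀
NF = 24.7 − 11.8 = 12.9 dB

12.9 dB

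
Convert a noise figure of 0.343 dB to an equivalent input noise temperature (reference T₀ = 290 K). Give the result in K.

23.8 K

F = 10^(0.343/10) = 1.08218
T_e = (F − 1)·T₀ = (1.08218 − 1) × 290 = 23.8 K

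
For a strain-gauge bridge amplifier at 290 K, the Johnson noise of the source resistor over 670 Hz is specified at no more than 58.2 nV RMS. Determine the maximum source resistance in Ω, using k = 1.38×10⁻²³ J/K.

Johnson–Nyquist: V_n = √(4kTRB) ⇒ R = V_n² / (4kTB)
4kTB = 4 × 1.38×10⁻²³ × 290 × 6.70×10² = 1.07×10⁻¹⁷
R = (5.82×10⁻⁸)² / 1.07×10⁻¹⁷ = 3.16×10² Ω = 316 Ω

316 Ω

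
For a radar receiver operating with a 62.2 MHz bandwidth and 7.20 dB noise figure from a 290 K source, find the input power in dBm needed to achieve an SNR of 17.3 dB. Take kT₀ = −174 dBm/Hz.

−71.6 dBm

Sensitivity = −174 + 10 log₁₀(B) + NF + SNR_min
= −174 + 77.94 + 7.20 + 17.3
= −71.56 dBm → −71.6 dBm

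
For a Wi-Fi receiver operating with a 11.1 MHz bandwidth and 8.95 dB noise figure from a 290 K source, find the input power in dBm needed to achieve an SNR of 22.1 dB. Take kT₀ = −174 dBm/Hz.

−72.5 dBm

Sensitivity = −174 + 10 log₁₀(B) + NF + SNR_min
= −174 + 70.45 + 8.95 + 22.1
= −72.50 dBm → −72.5 dBm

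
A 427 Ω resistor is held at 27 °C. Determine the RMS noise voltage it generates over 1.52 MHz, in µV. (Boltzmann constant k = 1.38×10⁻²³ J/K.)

T = 27 °C + 273.15 = 300.15 K
V_n = √(4kTRB)
4kTRB = 4 × 1.38×10⁻²³ × 300.15 × 4.27×10² × 1.52×10⁶ = 1.08×10⁻¹¹ V²
V_n = √(1.08×10⁻¹¹) = 3.28×10⁻⁶ V = 3.28 µV

3.28 µV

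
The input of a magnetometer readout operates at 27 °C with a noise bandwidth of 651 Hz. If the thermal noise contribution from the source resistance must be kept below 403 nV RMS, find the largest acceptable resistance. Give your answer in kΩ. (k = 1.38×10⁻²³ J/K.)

15.1 kΩ

T = 27 °C + 273.15 = 300.15 K
Johnson–Nyquist: V_n = √(4kTRB) ⇒ R = V_n² / (4kTB)
4kTB = 4 × 1.38×10⁻²³ × 300.15 × 6.51×10² = 1.08×10⁻¹⁷
R = (4.03×10⁻⁷)² / 1.08×10⁻¹⁷ = 1.51×10⁴ Ω = 15.1 kΩ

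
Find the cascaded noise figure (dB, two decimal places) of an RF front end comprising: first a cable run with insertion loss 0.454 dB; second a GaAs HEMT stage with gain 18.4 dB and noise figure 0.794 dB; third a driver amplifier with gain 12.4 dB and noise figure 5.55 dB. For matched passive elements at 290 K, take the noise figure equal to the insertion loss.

1.38 dB

Convert to linear (a loss of L dB is a gain of −L dB): F_i = 10^(NF_i/10), G_i = 10^(G_i,dB/10)
  Stage 1: F_1 = 10^(0.454/10) = 1.110, G_1 = 10^(−0.454/10) = 0.9007
  Stage 2: F_2 = 10^(0.794/10) = 1.201, G_2 = 10^(18.4/10) = 69.18
  Stage 3: F_3 = 10^(5.55/10) = 3.589, G_3 = 10^(12.4/10) = 17.38
Friis cascade:
  F = 1.110 + (1.201 − 1)/0.9007 + (3.589 − 1)/62.32 = 1.374
NF = 10 log₁₀(1.374) = 1.38 dB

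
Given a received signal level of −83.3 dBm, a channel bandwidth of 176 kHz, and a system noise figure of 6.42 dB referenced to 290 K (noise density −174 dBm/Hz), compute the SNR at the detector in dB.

Noise floor: N = −174 + 10 log₁₀(B) + NF
10 log₁₀(1.76×10⁵) = 52.46 dB
N = −174 + 52.46 + 6.42 = −115.12 dBm
SNR = P_sig − N = −83.3 − (−115.12) = 31.82 dB → 31.8 dB

31.8 dB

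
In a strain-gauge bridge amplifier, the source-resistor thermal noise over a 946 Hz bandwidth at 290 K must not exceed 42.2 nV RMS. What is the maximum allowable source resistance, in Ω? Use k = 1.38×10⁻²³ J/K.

118 Ω

Johnson–Nyquist: V_n = √(4kTRB) ⇒ R = V_n² / (4kTB)
4kTB = 4 × 1.38×10⁻²³ × 290 × 9.46×10² = 1.51×10⁻¹⁷
R = (4.22×10⁻⁸)² / 1.51×10⁻¹⁷ = 1.18×10² Ω = 118 Ω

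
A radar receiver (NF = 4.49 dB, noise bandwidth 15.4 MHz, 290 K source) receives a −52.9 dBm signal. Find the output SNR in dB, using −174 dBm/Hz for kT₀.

44.7 dB

Noise floor: N = −174 + 10 log₁₀(B) + NF
10 log₁₀(1.54×10⁷) = 71.88 dB
N = −174 + 71.88 + 4.49 = −97.63 dBm
SNR = P_sig − N = −52.9 − (−97.63) = 44.73 dB → 44.7 dB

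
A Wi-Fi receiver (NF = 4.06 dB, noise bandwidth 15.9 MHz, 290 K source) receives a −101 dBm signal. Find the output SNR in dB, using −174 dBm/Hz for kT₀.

−3.1 dB

Noise floor: N = −174 + 10 log₁₀(B) + NF
10 log₁₀(1.59×10⁷) = 72.01 dB
N = −174 + 72.01 + 4.06 = −97.93 dBm
SNR = P_sig − N = −101 − (−97.93) = −3.07 dB → −3.1 dB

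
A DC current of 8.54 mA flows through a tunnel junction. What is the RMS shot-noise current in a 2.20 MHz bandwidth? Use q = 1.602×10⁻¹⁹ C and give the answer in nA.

I_n = √(2qI·B)
2qI·B = 2 × 1.602×10⁻¹⁹ × 8.54×10⁻³ × 2.20×10⁶ = 6.02×10⁻¹⁵ A²
I_n = √(6.02×10⁻¹⁵) = 7.76×10⁻⁸ A = 77.6 nA

77.6 nA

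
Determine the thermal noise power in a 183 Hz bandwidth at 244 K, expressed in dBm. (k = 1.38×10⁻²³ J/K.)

−152.1 dBm

P_n = kTB = 1.38×10⁻²³ × 244 × 1.83×10² = 6.16×10⁻¹⁹ W
In dBm: 10 log₁₀(6.16×10⁻¹⁹ / 10⁻³) = −152.1 dBm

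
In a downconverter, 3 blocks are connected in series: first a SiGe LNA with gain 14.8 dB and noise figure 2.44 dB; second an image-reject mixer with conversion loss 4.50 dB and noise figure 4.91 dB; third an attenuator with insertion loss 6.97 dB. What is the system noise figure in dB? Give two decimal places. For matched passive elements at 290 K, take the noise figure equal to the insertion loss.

Convert to linear (a loss of L dB is a gain of −L dB): F_i = 10^(NF_i/10), G_i = 10^(G_i,dB/10)
  Stage 1: F_1 = 10^(2.44/10) = 1.754, G_1 = 10^(14.8/10) = 30.20
  Stage 2: F_2 = 10^(4.91/10) = 3.097, G_2 = 10^(−4.50/10) = 0.3548
  Stage 3: F_3 = 10^(6.97/10) = 4.977, G_3 = 10^(−6.97/10) = 0.2009
Friis cascade:
  F = 1.754 + (3.097 − 1)/30.20 + (4.977 − 1)/10.72 = 2.195
NF = 10 log₁₀(2.195) = 3.41 dB

3.41 dB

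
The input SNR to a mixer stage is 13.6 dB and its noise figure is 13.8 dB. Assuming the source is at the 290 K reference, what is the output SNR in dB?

−0.2 dB

By definition F = SNR_in/SNR_out, so in dB: SNR_out = SNR_in − NF
SNR_out = 13.6 − 13.8 = −0.2 dB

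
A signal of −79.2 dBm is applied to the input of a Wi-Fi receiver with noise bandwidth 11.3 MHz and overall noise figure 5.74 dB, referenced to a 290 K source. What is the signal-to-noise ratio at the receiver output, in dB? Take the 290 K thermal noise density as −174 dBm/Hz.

Noise floor: N = −174 + 10 log₁₀(B) + NF
10 log₁₀(1.13×10⁷) = 70.53 dB
N = −174 + 70.53 + 5.74 = −97.73 dBm
SNR = P_sig − N = −79.2 − (−97.73) = 18.53 dB → 18.5 dB

18.5 dB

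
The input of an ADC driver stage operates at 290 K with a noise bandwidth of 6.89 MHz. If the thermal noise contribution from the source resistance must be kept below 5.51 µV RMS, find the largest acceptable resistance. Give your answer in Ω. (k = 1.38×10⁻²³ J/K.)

275 Ω

Johnson–Nyquist: V_n = √(4kTRB) ⇒ R = V_n² / (4kTB)
4kTB = 4 × 1.38×10⁻²³ × 290 × 6.89×10⁶ = 1.10×10⁻¹³
R = (5.51×10⁻⁶)² / 1.10×10⁻¹³ = 2.75×10² Ω = 275 Ω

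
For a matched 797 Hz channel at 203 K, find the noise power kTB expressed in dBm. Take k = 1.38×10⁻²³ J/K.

−146.5 dBm

P_n = kTB = 1.38×10⁻²³ × 203 × 7.97×10² = 2.23×10⁻¹⁸ W
In dBm: 10 log₁₀(2.23×10⁻¹⁸ / 10⁻³) = −146.5 dBm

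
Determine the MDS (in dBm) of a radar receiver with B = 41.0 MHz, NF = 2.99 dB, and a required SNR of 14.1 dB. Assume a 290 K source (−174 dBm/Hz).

Sensitivity = −174 + 10 log₁₀(B) + NF + SNR_min
= −174 + 76.13 + 2.99 + 14.1
= −80.78 dBm → −80.8 dBm

−80.8 dBm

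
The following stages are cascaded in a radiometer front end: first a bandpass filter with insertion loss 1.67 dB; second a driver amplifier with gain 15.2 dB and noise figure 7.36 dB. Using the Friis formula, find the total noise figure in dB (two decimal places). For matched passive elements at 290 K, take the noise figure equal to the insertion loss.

Convert to linear (a loss of L dB is a gain of −L dB): F_i = 10^(NF_i/10), G_i = 10^(G_i,dB/10)
  Stage 1: F_1 = 10^(1.67/10) = 1.469, G_1 = 10^(−1.67/10) = 0.6808
  Stage 2: F_2 = 10^(7.36/10) = 5.445, G_2 = 10^(15.2/10) = 33.11
Friis cascade:
  F = 1.469 + (5.445 − 1)/0.6808 = 7.998
NF = 10 log₁₀(7.998) = 9.03 dB

9.03 dB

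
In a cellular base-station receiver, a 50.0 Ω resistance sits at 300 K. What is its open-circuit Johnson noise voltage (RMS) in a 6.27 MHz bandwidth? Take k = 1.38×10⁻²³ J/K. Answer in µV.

V_n = √(4kTRB)
4kTRB = 4 × 1.38×10⁻²³ × 300 × 5.00×10¹ × 6.27×10⁶ = 5.19×10⁻¹² V²
V_n = √(5.19×10⁻¹²) = 2.28×10⁻⁶ V = 2.28 µV

2.28 µV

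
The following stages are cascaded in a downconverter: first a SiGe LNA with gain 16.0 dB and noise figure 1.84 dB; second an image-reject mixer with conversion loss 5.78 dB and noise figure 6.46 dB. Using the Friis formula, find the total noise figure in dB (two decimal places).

2.08 dB

Convert to linear (a loss of L dB is a gain of −L dB): F_i = 10^(NF_i/10), G_i = 10^(G_i,dB/10)
  Stage 1: F_1 = 10^(1.84/10) = 1.528, G_1 = 10^(16.0/10) = 39.81
  Stage 2: F_2 = 10^(6.46/10) = 4.426, G_2 = 10^(−5.78/10) = 0.2642
Friis cascade:
  F = 1.528 + (4.426 − 1)/39.81 = 1.614
NF = 10 log₁₀(1.614) = 2.08 dB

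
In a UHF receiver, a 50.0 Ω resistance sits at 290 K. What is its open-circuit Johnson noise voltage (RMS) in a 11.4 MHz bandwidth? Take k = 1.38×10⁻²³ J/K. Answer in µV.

3.02 µV

V_n = √(4kTRB)
4kTRB = 4 × 1.38×10⁻²³ × 290 × 5.00×10¹ × 1.14×10⁷ = 9.12×10⁻¹² V²
V_n = √(9.12×10⁻¹²) = 3.02×10⁻⁶ V = 3.02 µV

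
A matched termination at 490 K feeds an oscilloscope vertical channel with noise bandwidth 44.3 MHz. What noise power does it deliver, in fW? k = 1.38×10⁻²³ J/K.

P_n = kTB = 1.38×10⁻²³ × 490 × 4.43×10⁷ = 3.00×10⁻¹³ W = 300 fW

300 fW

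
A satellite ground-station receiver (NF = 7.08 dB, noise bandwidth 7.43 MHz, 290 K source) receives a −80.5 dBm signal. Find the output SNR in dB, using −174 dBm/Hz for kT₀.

Noise floor: N = −174 + 10 log₁₀(B) + NF
10 log₁₀(7.43×10⁶) = 68.71 dB
N = −174 + 68.71 + 7.08 = −98.21 dBm
SNR = P_sig − N = −80.5 − (−98.21) = 17.71 dB → 17.7 dB

17.7 dB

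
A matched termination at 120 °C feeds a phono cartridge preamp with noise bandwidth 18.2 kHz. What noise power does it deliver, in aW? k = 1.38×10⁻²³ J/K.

98.7 aW

T = 120 °C + 273.15 = 393.15 K
P_n = kTB = 1.38×10⁻²³ × 393.15 × 1.82×10⁴ = 9.87×10⁻¹⁷ W = 98.7 aW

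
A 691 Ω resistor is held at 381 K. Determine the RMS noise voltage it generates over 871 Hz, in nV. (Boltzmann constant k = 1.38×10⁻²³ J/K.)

V_n = √(4kTRB)
4kTRB = 4 × 1.38×10⁻²³ × 381 × 6.91×10² × 8.71×10² = 1.27×10⁻¹⁴ V²
V_n = √(1.27×10⁻¹⁴) = 1.13×10⁻⁷ V = 113 nV

113 nV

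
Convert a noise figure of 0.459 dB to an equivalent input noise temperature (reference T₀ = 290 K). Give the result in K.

32.3 K

F = 10^(0.459/10) = 1.11148
T_e = (F − 1)·T₀ = (1.11148 − 1) × 290 = 32.3 K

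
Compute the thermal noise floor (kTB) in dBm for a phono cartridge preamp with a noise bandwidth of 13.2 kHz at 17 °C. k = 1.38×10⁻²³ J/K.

−132.8 dBm

T = 17 °C + 273.15 = 290.15 K
P_n = kTB = 1.38×10⁻²³ × 290.15 × 1.32×10⁴ = 5.29×10⁻¹⁷ W
In dBm: 10 log₁₀(5.29×10⁻¹⁷ / 10⁻³) = −132.8 dBm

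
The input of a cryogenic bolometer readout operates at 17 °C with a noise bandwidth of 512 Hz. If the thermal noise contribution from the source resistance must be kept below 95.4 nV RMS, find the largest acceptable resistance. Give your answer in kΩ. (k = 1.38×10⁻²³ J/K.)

1.11 kΩ

T = 17 °C + 273.15 = 290.15 K
Johnson–Nyquist: V_n = √(4kTRB) ⇒ R = V_n² / (4kTB)
4kTB = 4 × 1.38×10⁻²³ × 290.15 × 5.12×10² = 8.20×10⁻¹⁸
R = (9.54×10⁻⁸)² / 8.20×10⁻¹⁸ = 1.11×10³ Ω = 1.11 kΩ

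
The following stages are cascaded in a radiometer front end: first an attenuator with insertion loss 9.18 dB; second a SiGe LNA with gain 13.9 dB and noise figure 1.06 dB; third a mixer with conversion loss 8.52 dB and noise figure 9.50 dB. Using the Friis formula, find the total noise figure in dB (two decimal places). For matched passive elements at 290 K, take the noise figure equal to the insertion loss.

Convert to linear (a loss of L dB is a gain of −L dB): F_i = 10^(NF_i/10), G_i = 10^(G_i,dB/10)
  Stage 1: F_1 = 10^(9.18/10) = 8.279, G_1 = 10^(−9.18/10) = 0.1208
  Stage 2: F_2 = 10^(1.06/10) = 1.276, G_2 = 10^(13.9/10) = 24.55
  Stage 3: F_3 = 10^(9.50/10) = 8.913, G_3 = 10^(−8.52/10) = 0.1406
Friis cascade:
  F = 8.279 + (1.276 − 1)/0.1208 + (8.913 − 1)/2.965 = 13.24
NF = 10 log₁₀(13.24) = 11.22 dB

11.22 dB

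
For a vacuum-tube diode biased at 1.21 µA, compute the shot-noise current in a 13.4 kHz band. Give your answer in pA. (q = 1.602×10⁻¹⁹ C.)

I_n = √(2qI·B)
2qI·B = 2 × 1.602×10⁻¹⁹ × 1.21×10⁻⁶ × 1.34×10⁴ = 5.19×10⁻²¹ A²
I_n = √(5.19×10⁻²¹) = 7.21×10⁻¹¹ A = 72.1 pA

72.1 pA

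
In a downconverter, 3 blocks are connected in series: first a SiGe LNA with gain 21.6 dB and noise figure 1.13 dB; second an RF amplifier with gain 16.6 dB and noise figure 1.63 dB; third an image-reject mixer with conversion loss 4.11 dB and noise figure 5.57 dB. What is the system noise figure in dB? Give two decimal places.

Convert to linear (a loss of L dB is a gain of −L dB): F_i = 10^(NF_i/10), G_i = 10^(G_i,dB/10)
  Stage 1: F_1 = 10^(1.13/10) = 1.297, G_1 = 10^(21.6/10) = 144.5
  Stage 2: F_2 = 10^(1.63/10) = 1.455, G_2 = 10^(16.6/10) = 45.71
  Stage 3: F_3 = 10^(5.57/10) = 3.606, G_3 = 10^(−4.11/10) = 0.3882
Friis cascade:
  F = 1.297 + (1.455 − 1)/144.5 + (3.606 − 1)/6607 = 1.301
NF = 10 log₁₀(1.301) = 1.14 dB

1.14 dB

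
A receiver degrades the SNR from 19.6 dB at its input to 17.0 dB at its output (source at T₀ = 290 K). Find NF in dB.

2.6 dB

NF (dB) = SNR_in(dB) − SNR_out(dB) when the source is at T₀
NF = 19.6 − 17.0 = 2.6 dB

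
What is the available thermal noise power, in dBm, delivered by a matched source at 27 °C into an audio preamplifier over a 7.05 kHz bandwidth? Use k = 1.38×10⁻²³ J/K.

−135.3 dBm

T = 27 °C + 273.15 = 300.15 K
P_n = kTB = 1.38×10⁻²³ × 300.15 × 7.05×10³ = 2.92×10⁻¹⁷ W
In dBm: 10 log₁₀(2.92×10⁻¹⁷ / 10⁻³) = −135.3 dBm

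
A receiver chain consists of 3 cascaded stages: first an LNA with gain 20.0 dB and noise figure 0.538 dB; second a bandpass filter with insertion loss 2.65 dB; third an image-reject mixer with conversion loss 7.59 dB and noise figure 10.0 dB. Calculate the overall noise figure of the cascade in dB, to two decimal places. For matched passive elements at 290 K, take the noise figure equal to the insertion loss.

1.16 dB

Convert to linear (a loss of L dB is a gain of −L dB): F_i = 10^(NF_i/10), G_i = 10^(G_i,dB/10)
  Stage 1: F_1 = 10^(0.538/10) = 1.132, G_1 = 10^(20.0/10) = 100.0
  Stage 2: F_2 = 10^(2.65/10) = 1.841, G_2 = 10^(−2.65/10) = 0.5433
  Stage 3: F_3 = 10^(10.0/10) = 10.00, G_3 = 10^(−7.59/10) = 0.1742
Friis cascade:
  F = 1.132 + (1.841 − 1)/100.0 + (10.00 − 1)/54.33 = 1.306
NF = 10 log₁₀(1.306) = 1.16 dB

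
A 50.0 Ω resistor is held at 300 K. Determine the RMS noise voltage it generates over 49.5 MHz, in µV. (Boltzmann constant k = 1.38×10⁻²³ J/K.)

V_n = √(4kTRB)
4kTRB = 4 × 1.38×10⁻²³ × 300 × 5.00×10¹ × 4.95×10⁷ = 4.10×10⁻¹¹ V²
V_n = √(4.10×10⁻¹¹) = 6.40×10⁻⁶ V = 6.40 µV

6.40 µV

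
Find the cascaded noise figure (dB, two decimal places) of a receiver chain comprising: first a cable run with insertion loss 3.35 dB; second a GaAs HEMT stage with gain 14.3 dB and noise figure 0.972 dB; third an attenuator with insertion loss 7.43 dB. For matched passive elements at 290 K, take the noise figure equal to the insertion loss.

4.87 dB

Convert to linear (a loss of L dB is a gain of −L dB): F_i = 10^(NF_i/10), G_i = 10^(G_i,dB/10)
  Stage 1: F_1 = 10^(3.35/10) = 2.163, G_1 = 10^(−3.35/10) = 0.4624
  Stage 2: F_2 = 10^(0.972/10) = 1.251, G_2 = 10^(14.3/10) = 26.92
  Stage 3: F_3 = 10^(7.43/10) = 5.534, G_3 = 10^(−7.43/10) = 0.1807
Friis cascade:
  F = 2.163 + (1.251 − 1)/0.4624 + (5.534 − 1)/12.45 = 3.069
NF = 10 log₁₀(3.069) = 4.87 dB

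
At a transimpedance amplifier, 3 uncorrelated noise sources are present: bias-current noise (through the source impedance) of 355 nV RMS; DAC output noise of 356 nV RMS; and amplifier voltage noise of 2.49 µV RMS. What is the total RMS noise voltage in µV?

Uncorrelated sources add in power (mean-square): V_tot = √(ΣV_i²)
V_tot = √[(3.55×10⁻⁷)² + (3.56×10⁻⁷)² + (2.49×10⁻⁶)²] = 2.54×10⁻⁶ V = 2.54 µV

2.54 µV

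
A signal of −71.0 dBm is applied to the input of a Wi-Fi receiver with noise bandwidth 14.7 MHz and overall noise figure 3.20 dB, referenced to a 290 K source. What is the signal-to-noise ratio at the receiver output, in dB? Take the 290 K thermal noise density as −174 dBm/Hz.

Noise floor: N = −174 + 10 log₁₀(B) + NF
10 log₁₀(1.47×10⁷) = 71.67 dB
N = −174 + 71.67 + 3.20 = −99.13 dBm
SNR = P_sig − N = −71.0 − (−99.13) = 28.13 dB → 28.1 dB

28.1 dB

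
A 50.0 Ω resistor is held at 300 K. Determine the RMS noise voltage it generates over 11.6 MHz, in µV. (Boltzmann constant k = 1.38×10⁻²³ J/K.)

3.10 µV

V_n = √(4kTRB)
4kTRB = 4 × 1.38×10⁻²³ × 300 × 5.00×10¹ × 1.16×10⁷ = 9.60×10⁻¹² V²
V_n = √(9.60×10⁻¹²) = 3.10×10⁻⁶ V = 3.10 µV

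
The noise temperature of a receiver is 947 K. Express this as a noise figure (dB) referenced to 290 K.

F = 1 + T_e/T₀ = 1 + 947/290 = 4.26552
NF = 10 log₁₀(4.26552) = 6.30 dB

6.30 dB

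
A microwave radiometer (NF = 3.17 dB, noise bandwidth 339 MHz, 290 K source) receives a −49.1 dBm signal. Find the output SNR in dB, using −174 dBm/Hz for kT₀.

Noise floor: N = −174 + 10 log₁₀(B) + NF
10 log₁₀(3.39×10⁸) = 85.3 dB
N = −174 + 85.3 + 3.17 = −85.53 dBm
SNR = P_sig − N = −49.1 − (−85.53) = 36.43 dB → 36.4 dB

36.4 dB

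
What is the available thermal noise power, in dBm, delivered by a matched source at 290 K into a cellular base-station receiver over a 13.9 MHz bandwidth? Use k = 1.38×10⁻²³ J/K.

−102.5 dBm

P_n = kTB = 1.38×10⁻²³ × 290 × 1.39×10⁷ = 5.56×10⁻¹⁴ W
In dBm: 10 log₁₀(5.56×10⁻¹⁴ / 10⁻³) = −102.5 dBm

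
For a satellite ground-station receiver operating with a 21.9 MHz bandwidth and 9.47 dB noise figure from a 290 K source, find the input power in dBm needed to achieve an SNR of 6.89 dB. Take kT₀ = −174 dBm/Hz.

−84.2 dBm

Sensitivity = −174 + 10 log₁₀(B) + NF + SNR_min
= −174 + 73.4 + 9.47 + 6.89
= −84.24 dBm → −84.2 dBm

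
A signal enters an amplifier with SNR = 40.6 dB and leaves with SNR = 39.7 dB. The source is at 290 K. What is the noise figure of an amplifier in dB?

0.9 dB

NF (dB) = SNR_in(dB) − SNR_out(dB) when the source is at T₀
NF = 40.6 − 39.7 = 0.9 dB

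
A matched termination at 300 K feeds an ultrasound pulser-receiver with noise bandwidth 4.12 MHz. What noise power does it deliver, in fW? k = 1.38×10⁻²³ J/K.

17.1 fW

P_n = kTB = 1.38×10⁻²³ × 300 × 4.12×10⁶ = 1.71×10⁻¹⁴ W = 17.1 fW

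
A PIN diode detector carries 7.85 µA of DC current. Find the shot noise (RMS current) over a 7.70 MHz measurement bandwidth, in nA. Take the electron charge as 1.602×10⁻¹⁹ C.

4.40 nA

I_n = √(2qI·B)
2qI·B = 2 × 1.602×10⁻¹⁹ × 7.85×10⁻⁶ × 7.70×10⁶ = 1.94×10⁻¹⁷ A²
I_n = √(1.94×10⁻¹⁷) = 4.40×10⁻⁹ A = 4.40 nA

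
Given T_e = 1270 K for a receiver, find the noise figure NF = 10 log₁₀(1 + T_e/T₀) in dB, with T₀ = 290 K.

7.31 dB

F = 1 + T_e/T₀ = 1 + 1270/290 = 5.37931
NF = 10 log₁₀(5.37931) = 7.31 dB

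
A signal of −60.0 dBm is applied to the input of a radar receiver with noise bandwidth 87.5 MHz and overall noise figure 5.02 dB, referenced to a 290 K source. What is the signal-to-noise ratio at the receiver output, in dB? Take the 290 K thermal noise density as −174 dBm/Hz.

29.6 dB

Noise floor: N = −174 + 10 log₁₀(B) + NF
10 log₁₀(8.75×10⁷) = 79.42 dB
N = −174 + 79.42 + 5.02 = −89.56 dBm
SNR = P_sig − N = −60.0 − (−89.56) = 29.56 dB → 29.6 dB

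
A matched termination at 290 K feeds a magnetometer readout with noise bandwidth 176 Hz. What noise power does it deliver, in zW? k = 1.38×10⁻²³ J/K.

P_n = kTB = 1.38×10⁻²³ × 290 × 1.76×10² = 7.04×10⁻¹⁹ W = 704 zW

704 zW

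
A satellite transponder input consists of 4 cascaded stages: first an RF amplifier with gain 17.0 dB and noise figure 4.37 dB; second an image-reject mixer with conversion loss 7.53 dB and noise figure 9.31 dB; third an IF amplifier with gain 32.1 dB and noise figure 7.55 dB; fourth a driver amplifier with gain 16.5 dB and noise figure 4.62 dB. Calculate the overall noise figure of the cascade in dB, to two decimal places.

5.33 dB

Convert to linear (a loss of L dB is a gain of −L dB): F_i = 10^(NF_i/10), G_i = 10^(G_i,dB/10)
  Stage 1: F_1 = 10^(4.37/10) = 2.735, G_1 = 10^(17.0/10) = 50.12
  Stage 2: F_2 = 10^(9.31/10) = 8.531, G_2 = 10^(−7.53/10) = 0.1766
  Stage 3: F_3 = 10^(7.55/10) = 5.689, G_3 = 10^(32.1/10) = 1622
  Stage 4: F_4 = 10^(4.62/10) = 2.897, G_4 = 10^(16.5/10) = 44.67
Friis cascade:
  F = 2.735 + (8.531 − 1)/50.12 + (5.689 − 1)/8.851 + (2.897 − 1)/1.435×10⁴ = 3.415
NF = 10 log₁₀(3.415) = 5.33 dB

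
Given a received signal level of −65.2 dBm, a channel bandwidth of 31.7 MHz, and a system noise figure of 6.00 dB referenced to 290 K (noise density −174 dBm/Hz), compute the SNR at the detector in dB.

27.8 dB

Noise floor: N = −174 + 10 log₁₀(B) + NF
10 log₁₀(3.17×10⁷) = 75.01 dB
N = −174 + 75.01 + 6.00 = −92.99 dBm
SNR = P_sig − N = −65.2 − (−92.99) = 27.79 dB → 27.8 dB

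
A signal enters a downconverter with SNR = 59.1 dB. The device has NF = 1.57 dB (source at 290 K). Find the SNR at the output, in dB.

57.53 dB

By definition F = SNR_in/SNR_out, so in dB: SNR_out = SNR_in − NF
SNR_out = 59.1 − 1.57 = 57.53 dB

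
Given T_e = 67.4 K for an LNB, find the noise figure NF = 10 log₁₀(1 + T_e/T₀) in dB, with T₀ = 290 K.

0.908 dB

F = 1 + T_e/T₀ = 1 + 67.4/290 = 1.23241
NF = 10 log₁₀(1.23241) = 0.908 dB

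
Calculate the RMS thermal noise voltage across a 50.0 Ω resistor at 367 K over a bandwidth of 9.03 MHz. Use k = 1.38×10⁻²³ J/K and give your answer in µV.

V_n = √(4kTRB)
4kTRB = 4 × 1.38×10⁻²³ × 367 × 5.00×10¹ × 9.03×10⁶ = 9.15×10⁻¹² V²
V_n = √(9.15×10⁻¹²) = 3.02×10⁻⁶ V = 3.02 µV

3.02 µV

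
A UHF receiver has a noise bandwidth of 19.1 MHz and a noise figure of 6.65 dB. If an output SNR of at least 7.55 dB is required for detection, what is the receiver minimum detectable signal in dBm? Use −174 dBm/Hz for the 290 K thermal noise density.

−87.0 dBm

Sensitivity = −174 + 10 log₁₀(B) + NF + SNR_min
= −174 + 72.81 + 6.65 + 7.55
= −86.99 dBm → −87.0 dBm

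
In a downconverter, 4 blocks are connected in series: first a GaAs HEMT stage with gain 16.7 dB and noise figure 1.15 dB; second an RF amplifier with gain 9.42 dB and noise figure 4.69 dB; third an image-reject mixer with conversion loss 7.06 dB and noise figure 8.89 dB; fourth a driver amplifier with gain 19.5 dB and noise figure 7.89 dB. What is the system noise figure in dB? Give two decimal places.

Convert to linear (a loss of L dB is a gain of −L dB): F_i = 10^(NF_i/10), G_i = 10^(G_i,dB/10)
  Stage 1: F_1 = 10^(1.15/10) = 1.303, G_1 = 10^(16.7/10) = 46.77
  Stage 2: F_2 = 10^(4.69/10) = 2.944, G_2 = 10^(9.42/10) = 8.750
  Stage 3: F_3 = 10^(8.89/10) = 7.745, G_3 = 10^(−7.06/10) = 0.1968
  Stage 4: F_4 = 10^(7.89/10) = 6.152, G_4 = 10^(19.5/10) = 89.13
Friis cascade:
  F = 1.303 + (2.944 − 1)/46.77 + (7.745 − 1)/409.3 + (6.152 − 1)/80.54 = 1.425
NF = 10 log₁₀(1.425) = 1.54 dB

1.54 dB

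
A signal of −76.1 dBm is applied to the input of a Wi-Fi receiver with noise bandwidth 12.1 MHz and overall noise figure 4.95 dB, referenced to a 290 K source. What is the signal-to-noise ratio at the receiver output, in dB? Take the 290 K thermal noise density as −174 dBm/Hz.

22.1 dB

Noise floor: N = −174 + 10 log₁₀(B) + NF
10 log₁₀(1.21×10⁷) = 70.83 dB
N = −174 + 70.83 + 4.95 = −98.22 dBm
SNR = P_sig − N = −76.1 − (−98.22) = 22.12 dB → 22.1 dB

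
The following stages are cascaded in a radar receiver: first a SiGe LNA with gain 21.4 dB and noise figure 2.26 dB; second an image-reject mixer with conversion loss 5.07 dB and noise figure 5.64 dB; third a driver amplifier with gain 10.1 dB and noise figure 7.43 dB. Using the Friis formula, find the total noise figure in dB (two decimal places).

Convert to linear (a loss of L dB is a gain of −L dB): F_i = 10^(NF_i/10), G_i = 10^(G_i,dB/10)
  Stage 1: F_1 = 10^(2.26/10) = 1.683, G_1 = 10^(21.4/10) = 138.0
  Stage 2: F_2 = 10^(5.64/10) = 3.664, G_2 = 10^(−5.07/10) = 0.3112
  Stage 3: F_3 = 10^(7.43/10) = 5.534, G_3 = 10^(10.1/10) = 10.23
Friis cascade:
  F = 1.683 + (3.664 − 1)/138.0 + (5.534 − 1)/42.95 = 1.808
NF = 10 log₁₀(1.808) = 2.57 dB

2.57 dB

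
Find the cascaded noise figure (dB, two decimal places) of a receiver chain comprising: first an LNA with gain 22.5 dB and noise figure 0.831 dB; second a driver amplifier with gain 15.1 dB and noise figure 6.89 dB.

0.91 dB

Convert to linear (a loss of L dB is a gain of −L dB): F_i = 10^(NF_i/10), G_i = 10^(G_i,dB/10)
  Stage 1: F_1 = 10^(0.831/10) = 1.211, G_1 = 10^(22.5/10) = 177.8
  Stage 2: F_2 = 10^(6.89/10) = 4.887, G_2 = 10^(15.1/10) = 32.36
Friis cascade:
  F = 1.211 + (4.887 − 1)/177.8 = 1.233
NF = 10 log₁₀(1.233) = 0.91 dB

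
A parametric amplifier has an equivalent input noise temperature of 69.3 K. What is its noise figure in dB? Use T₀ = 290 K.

F = 1 + T_e/T₀ = 1 + 69.3/290 = 1.23897
NF = 10 log₁₀(1.23897) = 0.931 dB

0.931 dB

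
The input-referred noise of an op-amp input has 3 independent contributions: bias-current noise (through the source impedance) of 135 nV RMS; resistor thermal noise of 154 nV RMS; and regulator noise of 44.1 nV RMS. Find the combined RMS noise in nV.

209 nV

Uncorrelated sources add in power (mean-square): V_tot = √(ΣV_i²)
V_tot = √[(1.35×10⁻⁷)² + (1.54×10⁻⁷)² + (4.41×10⁻⁸)²] = 2.09×10⁻⁷ V = 209 nV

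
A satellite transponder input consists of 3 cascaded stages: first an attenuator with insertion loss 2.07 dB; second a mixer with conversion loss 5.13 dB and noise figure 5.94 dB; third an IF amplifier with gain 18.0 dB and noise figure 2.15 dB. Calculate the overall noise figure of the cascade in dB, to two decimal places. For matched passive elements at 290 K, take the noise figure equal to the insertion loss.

9.86 dB

Convert to linear (a loss of L dB is a gain of −L dB): F_i = 10^(NF_i/10), G_i = 10^(G_i,dB/10)
  Stage 1: F_1 = 10^(2.07/10) = 1.611, G_1 = 10^(−2.07/10) = 0.6209
  Stage 2: F_2 = 10^(5.94/10) = 3.926, G_2 = 10^(−5.13/10) = 0.3069
  Stage 3: F_3 = 10^(2.15/10) = 1.641, G_3 = 10^(18.0/10) = 63.10
Friis cascade:
  F = 1.611 + (3.926 − 1)/0.6209 + (1.641 − 1)/0.1905 = 9.686
NF = 10 log₁₀(9.686) = 9.86 dB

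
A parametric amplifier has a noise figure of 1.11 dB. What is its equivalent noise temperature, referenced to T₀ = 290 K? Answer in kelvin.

F = 10^(1.11/10) = 1.29122
T_e = (F − 1)·T₀ = (1.29122 − 1) × 290 = 84.5 K

84.5 K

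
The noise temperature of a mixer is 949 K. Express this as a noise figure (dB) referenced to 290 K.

6.31 dB

F = 1 + T_e/T₀ = 1 + 949/290 = 4.27241
NF = 10 log₁₀(4.27241) = 6.31 dB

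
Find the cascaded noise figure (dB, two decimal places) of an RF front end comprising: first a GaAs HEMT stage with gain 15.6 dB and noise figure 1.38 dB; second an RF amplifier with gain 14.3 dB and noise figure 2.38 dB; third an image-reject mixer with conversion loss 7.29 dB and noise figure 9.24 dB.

1.47 dB

Convert to linear (a loss of L dB is a gain of −L dB): F_i = 10^(NF_i/10), G_i = 10^(G_i,dB/10)
  Stage 1: F_1 = 10^(1.38/10) = 1.374, G_1 = 10^(15.6/10) = 36.31
  Stage 2: F_2 = 10^(2.38/10) = 1.730, G_2 = 10^(14.3/10) = 26.92
  Stage 3: F_3 = 10^(9.24/10) = 8.395, G_3 = 10^(−7.29/10) = 0.1866
Friis cascade:
  F = 1.374 + (1.730 − 1)/36.31 + (8.395 − 1)/977.2 = 1.402
NF = 10 log₁₀(1.402) = 1.47 dB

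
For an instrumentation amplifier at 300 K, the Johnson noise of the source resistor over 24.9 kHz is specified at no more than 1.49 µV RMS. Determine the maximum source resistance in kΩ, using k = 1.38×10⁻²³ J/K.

Johnson–Nyquist: V_n = √(4kTRB) ⇒ R = V_n² / (4kTB)
4kTB = 4 × 1.38×10⁻²³ × 300 × 2.49×10⁴ = 4.12×10⁻¹⁶
R = (1.49×10⁻⁶)² / 4.12×10⁻¹⁶ = 5.38×10³ Ω = 5.38 kΩ

5.38 kΩ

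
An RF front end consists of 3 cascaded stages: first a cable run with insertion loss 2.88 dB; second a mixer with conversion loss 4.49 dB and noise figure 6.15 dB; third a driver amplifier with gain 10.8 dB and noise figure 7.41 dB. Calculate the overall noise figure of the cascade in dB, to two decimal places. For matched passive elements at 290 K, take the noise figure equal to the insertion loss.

15.13 dB

Convert to linear (a loss of L dB is a gain of −L dB): F_i = 10^(NF_i/10), G_i = 10^(G_i,dB/10)
  Stage 1: F_1 = 10^(2.88/10) = 1.941, G_1 = 10^(−2.88/10) = 0.5152
  Stage 2: F_2 = 10^(6.15/10) = 4.121, G_2 = 10^(−4.49/10) = 0.3556
  Stage 3: F_3 = 10^(7.41/10) = 5.508, G_3 = 10^(10.8/10) = 12.02
Friis cascade:
  F = 1.941 + (4.121 − 1)/0.5152 + (5.508 − 1)/0.1832 = 32.60
NF = 10 log₁₀(32.60) = 15.13 dB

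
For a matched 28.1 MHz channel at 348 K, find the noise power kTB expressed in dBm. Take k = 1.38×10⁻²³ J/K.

P_n = kTB = 1.38×10⁻²³ × 348 × 2.81×10⁷ = 1.35×10⁻¹³ W
In dBm: 10 log₁₀(1.35×10⁻¹³ / 10⁻³) = −98.7 dBm

−98.7 dBm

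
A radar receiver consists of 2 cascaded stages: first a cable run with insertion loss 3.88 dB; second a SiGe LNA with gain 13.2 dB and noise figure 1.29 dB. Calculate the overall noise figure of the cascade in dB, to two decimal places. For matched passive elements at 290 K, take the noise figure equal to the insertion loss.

Convert to linear (a loss of L dB is a gain of −L dB): F_i = 10^(NF_i/10), G_i = 10^(G_i,dB/10)
  Stage 1: F_1 = 10^(3.88/10) = 2.443, G_1 = 10^(−3.88/10) = 0.4093
  Stage 2: F_2 = 10^(1.29/10) = 1.346, G_2 = 10^(13.2/10) = 20.89
Friis cascade:
  F = 2.443 + (1.346 − 1)/0.4093 = 3.289
NF = 10 log₁₀(3.289) = 5.17 dB

5.17 dB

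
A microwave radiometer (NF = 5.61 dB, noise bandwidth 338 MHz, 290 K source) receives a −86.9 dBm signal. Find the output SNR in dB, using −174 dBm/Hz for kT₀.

Noise floor: N = −174 + 10 log₁₀(B) + NF
10 log₁₀(3.38×10⁸) = 85.29 dB
N = −174 + 85.29 + 5.61 = −83.10 dBm
SNR = P_sig − N = −86.9 − (−83.10) = −3.80 dB → −3.8 dB

−3.8 dB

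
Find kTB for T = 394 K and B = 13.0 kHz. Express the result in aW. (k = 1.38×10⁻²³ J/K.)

P_n = kTB = 1.38×10⁻²³ × 394 × 1.30×10⁴ = 7.07×10⁻¹⁷ W = 70.7 aW

70.7 aW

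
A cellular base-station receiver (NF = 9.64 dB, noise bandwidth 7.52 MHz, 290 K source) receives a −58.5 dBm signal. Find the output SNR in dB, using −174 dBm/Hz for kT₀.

37.1 dB

Noise floor: N = −174 + 10 log₁₀(B) + NF
10 log₁₀(7.52×10⁶) = 68.76 dB
N = −174 + 68.76 + 9.64 = −95.60 dBm
SNR = P_sig − N = −58.5 − (−95.60) = 37.10 dB → 37.1 dB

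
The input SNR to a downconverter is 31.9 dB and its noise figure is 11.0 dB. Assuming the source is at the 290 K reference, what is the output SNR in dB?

20.9 dB

By definition F = SNR_in/SNR_out, so in dB: SNR_out = SNR_in − NF
SNR_out = 31.9 − 11.0 = 20.9 dB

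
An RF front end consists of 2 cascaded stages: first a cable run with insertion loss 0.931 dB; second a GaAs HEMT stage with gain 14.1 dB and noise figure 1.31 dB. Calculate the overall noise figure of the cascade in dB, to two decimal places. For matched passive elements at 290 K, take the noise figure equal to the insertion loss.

2.24 dB

Convert to linear (a loss of L dB is a gain of −L dB): F_i = 10^(NF_i/10), G_i = 10^(G_i,dB/10)
  Stage 1: F_1 = 10^(0.931/10) = 1.239, G_1 = 10^(−0.931/10) = 0.8070
  Stage 2: F_2 = 10^(1.31/10) = 1.352, G_2 = 10^(14.1/10) = 25.70
Friis cascade:
  F = 1.239 + (1.352 − 1)/0.8070 = 1.675
NF = 10 log₁₀(1.675) = 2.24 dB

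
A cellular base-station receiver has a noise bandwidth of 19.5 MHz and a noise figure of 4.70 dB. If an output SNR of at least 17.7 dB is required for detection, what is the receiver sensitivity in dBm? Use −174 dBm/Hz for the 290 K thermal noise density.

−78.7 dBm

Sensitivity = −174 + 10 log₁₀(B) + NF + SNR_min
= −174 + 72.9 + 4.70 + 17.7
= −78.70 dBm → −78.7 dBm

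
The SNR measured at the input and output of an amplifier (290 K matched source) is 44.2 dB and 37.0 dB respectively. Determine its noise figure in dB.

NF (dB) = SNR_in(dB) − SNR_out(dB) when the source is at T₀
NF = 44.2 − 37.0 = 7.2 dB

7.2 dB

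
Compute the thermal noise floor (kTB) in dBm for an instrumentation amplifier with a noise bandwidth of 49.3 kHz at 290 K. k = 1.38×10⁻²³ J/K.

−127.0 dBm

P_n = kTB = 1.38×10⁻²³ × 290 × 4.93×10⁴ = 1.97×10⁻¹⁶ W
In dBm: 10 log₁₀(1.97×10⁻¹⁶ / 10⁻³) = −127.0 dBm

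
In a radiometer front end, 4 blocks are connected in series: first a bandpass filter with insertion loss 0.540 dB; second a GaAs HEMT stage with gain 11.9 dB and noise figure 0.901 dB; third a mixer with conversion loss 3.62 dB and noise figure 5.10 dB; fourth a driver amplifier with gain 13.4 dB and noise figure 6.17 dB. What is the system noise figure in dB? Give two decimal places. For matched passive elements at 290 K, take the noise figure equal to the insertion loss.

Convert to linear (a loss of L dB is a gain of −L dB): F_i = 10^(NF_i/10), G_i = 10^(G_i,dB/10)
  Stage 1: F_1 = 10^(0.540/10) = 1.132, G_1 = 10^(−0.540/10) = 0.8831
  Stage 2: F_2 = 10^(0.901/10) = 1.231, G_2 = 10^(11.9/10) = 15.49
  Stage 3: F_3 = 10^(5.10/10) = 3.236, G_3 = 10^(−3.62/10) = 0.4345
  Stage 4: F_4 = 10^(6.17/10) = 4.140, G_4 = 10^(13.4/10) = 21.88
Friis cascade:
  F = 1.132 + (1.231 − 1)/0.8831 + (3.236 − 1)/13.68 + (4.140 − 1)/5.943 = 2.085
NF = 10 log₁₀(2.085) = 3.19 dB

3.19 dB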